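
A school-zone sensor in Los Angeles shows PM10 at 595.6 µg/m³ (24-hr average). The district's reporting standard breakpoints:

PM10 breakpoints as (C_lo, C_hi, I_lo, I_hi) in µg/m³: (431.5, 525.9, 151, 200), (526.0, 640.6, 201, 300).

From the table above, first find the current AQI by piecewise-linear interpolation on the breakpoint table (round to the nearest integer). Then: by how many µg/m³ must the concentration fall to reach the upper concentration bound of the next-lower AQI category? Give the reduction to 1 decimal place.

PM10: 595.6 lies in 526.0–640.6, so I_lo=201, I_hi=300, C_lo=526.0, C_hi=640.6.
(300−201)/(640.6−526.0) × (595.6−526.0) + 201 = 99/114.6 × 69.6 + 201 ≈ 261.13 → 261.
Current AQI 261 is in the Very Unhealthy range (201–300). The next-lower category tops out at AQI 200, whose upper concentration bound is 525.9 µg/m³.
Reduction needed = 595.6 − 525.9 = 69.7 µg/m³.

69.7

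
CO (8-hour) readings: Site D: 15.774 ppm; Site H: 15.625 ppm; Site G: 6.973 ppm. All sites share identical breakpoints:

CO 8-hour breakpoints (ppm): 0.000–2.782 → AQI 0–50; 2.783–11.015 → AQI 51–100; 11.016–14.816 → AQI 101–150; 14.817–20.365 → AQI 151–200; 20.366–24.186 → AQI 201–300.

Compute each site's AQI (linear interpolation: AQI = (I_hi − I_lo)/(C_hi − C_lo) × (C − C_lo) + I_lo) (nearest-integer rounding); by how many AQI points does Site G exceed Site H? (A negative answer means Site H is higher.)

-82

Site D: 15.774 ∈ [14.817, 20.365] ↔ index [151, 200].
151 + (15.774−14.817)·(200−151)/(20.365−14.817) = 151 + 0.957·49/5.548 ≈ 159.45, so AQI = 159.
Site H 15.625: bracket 14.817–20.365 → index 151–200; slope 49/5.548, offset 0.808.
AQI = 151 + 49/5.548·0.808 ≈ 158.14 ⇒ 158.
Site G: 6.973 ∈ [2.783, 11.015] ↔ index [51, 100].
51 + (6.973−2.783)·(100−51)/(11.015−2.783) = 51 + 4.190·49/8.232 ≈ 75.94, so AQI = 76.
AQIs: Site D=159, Site H=158, Site G=76. Site G (76) − Site H (158) = -82.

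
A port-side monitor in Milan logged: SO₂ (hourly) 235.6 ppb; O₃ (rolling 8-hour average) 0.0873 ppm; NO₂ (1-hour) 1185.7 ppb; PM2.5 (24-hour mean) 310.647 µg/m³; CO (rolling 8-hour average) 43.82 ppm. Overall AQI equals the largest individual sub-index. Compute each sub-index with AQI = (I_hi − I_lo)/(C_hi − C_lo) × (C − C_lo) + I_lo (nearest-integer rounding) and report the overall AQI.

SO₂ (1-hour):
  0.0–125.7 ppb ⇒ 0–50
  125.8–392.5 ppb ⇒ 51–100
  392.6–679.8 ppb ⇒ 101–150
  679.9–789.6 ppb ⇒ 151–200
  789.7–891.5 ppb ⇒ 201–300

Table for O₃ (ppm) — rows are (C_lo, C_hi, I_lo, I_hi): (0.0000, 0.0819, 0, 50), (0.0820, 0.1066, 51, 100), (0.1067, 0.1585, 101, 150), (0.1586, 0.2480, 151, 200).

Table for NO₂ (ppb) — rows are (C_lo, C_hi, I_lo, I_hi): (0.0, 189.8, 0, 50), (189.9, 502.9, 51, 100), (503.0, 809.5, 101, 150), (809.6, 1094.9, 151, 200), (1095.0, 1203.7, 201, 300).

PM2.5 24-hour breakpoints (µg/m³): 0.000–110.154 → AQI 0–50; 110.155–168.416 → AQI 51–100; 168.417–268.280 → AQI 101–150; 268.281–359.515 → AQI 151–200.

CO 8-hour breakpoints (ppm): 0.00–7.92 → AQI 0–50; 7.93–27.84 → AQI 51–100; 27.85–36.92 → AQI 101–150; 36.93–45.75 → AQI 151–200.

284

SO₂: 235.6 lies in 125.8–392.5, so I_lo=51, I_hi=100, C_lo=125.8, C_hi=392.5.
(100−51)/(392.5−125.8) × (235.6−125.8) + 51 = 49/266.7 × 109.8 + 51 ≈ 71.17 → 71.
O₃ 0.0873: bracket 0.0820–0.1066 → index 51–100; slope 49/0.0246, offset 0.0053.
AQI = 51 + 49/0.0246·0.0053 ≈ 61.56 ⇒ 62.
NO₂: 1185.7 lies in 1095.0–1203.7, so I_lo=201, I_hi=300, C_lo=1095.0, C_hi=1203.7.
(300−201)/(1203.7−1095.0) × (1185.7−1095.0) + 201 = 99/108.7 × 90.7 + 201 ≈ 283.61 → 284.
PM2.5: row 268.281–359.515 (AQI 151–200). (200−151)·(310.647−268.281)/(359.515−268.281) + 151 = 49·42.366/91.234 + 151 ≈ 173.75 → 174.
CO 43.82: bracket 36.93–45.75 → index 151–200; slope 49/8.82, offset 6.89.
AQI = 151 + 49/8.82·6.89 ≈ 189.28 ⇒ 189.
Sub-indices: SO₂→71, O₃→62, NO₂→284, PM2.5→174, CO→189. Overall AQI = max = 284; dominant pollutant is NO₂.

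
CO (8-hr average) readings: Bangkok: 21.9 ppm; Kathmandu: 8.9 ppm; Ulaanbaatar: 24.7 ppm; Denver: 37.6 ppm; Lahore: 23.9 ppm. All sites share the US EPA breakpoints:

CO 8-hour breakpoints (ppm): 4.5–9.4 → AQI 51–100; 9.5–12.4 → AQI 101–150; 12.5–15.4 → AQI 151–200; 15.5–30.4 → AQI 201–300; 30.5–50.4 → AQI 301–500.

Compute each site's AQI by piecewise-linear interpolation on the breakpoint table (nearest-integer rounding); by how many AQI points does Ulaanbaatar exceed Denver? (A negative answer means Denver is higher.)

-110

Bangkok: row 15.5–30.4 (AQI 201–300). (300−201)·(21.9−15.5)/(30.4−15.5) + 201 = 99·6.4/14.9 + 201 ≈ 243.52 → 244.
Kathmandu: 8.9 ∈ [4.5, 9.4] ↔ index [51, 100].
51 + (8.9−4.5)·(100−51)/(9.4−4.5) = 51 + 4.4·49/4.9 ≈ 95.00, so AQI = 95.
Ulaanbaatar: 24.7 ∈ [15.5, 30.4] ↔ index [201, 300].
201 + (24.7−15.5)·(300−201)/(30.4−15.5) = 201 + 9.2·99/14.9 ≈ 262.13, so AQI = 262.
Denver 37.6: bracket 30.5–50.4 → index 301–500; slope 199/19.9, offset 7.1.
AQI = 301 + 199/19.9·7.1 ≈ 372.00 ⇒ 372.
Lahore: 23.9 ∈ [15.5, 30.4] ↔ index [201, 300].
201 + (23.9−15.5)·(300−201)/(30.4−15.5) = 201 + 8.4·99/14.9 ≈ 256.81, so AQI = 257.
AQIs: Bangkok=244, Kathmandu=95, Ulaanbaatar=262, Denver=372, Lahore=257. Ulaanbaatar (262) − Denver (372) = -110.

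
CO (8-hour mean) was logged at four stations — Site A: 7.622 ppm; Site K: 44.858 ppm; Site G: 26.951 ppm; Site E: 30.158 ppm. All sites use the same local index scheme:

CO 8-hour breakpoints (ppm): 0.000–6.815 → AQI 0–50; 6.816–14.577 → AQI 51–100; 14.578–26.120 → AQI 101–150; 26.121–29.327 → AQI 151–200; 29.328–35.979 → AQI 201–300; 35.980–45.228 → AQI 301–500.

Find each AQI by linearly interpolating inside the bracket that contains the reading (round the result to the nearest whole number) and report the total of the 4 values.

Site A 7.622: bracket 6.816–14.577 → index 51–100; slope 49/7.761, offset 0.806.
AQI = 51 + 49/7.761·0.806 ≈ 56.09 ⇒ 56.
Site K: row 35.980–45.228 (AQI 301–500). (500−301)·(44.858−35.980)/(45.228−35.980) + 301 = 199·8.878/9.248 + 301 ≈ 492.04 → 492.
Site G 26.951: bracket 26.121–29.327 → index 151–200; slope 49/3.206, offset 0.830.
AQI = 151 + 49/3.206·0.830 ≈ 163.69 ⇒ 164.
Site E 30.158: bracket 29.328–35.979 → index 201–300; slope 99/6.651, offset 0.830.
AQI = 201 + 99/6.651·0.830 ≈ 213.35 ⇒ 213.
AQIs: Site A=56, Site K=492, Site G=164, Site E=213. Sum = 56 + 492 + 164 + 213 = 925.

925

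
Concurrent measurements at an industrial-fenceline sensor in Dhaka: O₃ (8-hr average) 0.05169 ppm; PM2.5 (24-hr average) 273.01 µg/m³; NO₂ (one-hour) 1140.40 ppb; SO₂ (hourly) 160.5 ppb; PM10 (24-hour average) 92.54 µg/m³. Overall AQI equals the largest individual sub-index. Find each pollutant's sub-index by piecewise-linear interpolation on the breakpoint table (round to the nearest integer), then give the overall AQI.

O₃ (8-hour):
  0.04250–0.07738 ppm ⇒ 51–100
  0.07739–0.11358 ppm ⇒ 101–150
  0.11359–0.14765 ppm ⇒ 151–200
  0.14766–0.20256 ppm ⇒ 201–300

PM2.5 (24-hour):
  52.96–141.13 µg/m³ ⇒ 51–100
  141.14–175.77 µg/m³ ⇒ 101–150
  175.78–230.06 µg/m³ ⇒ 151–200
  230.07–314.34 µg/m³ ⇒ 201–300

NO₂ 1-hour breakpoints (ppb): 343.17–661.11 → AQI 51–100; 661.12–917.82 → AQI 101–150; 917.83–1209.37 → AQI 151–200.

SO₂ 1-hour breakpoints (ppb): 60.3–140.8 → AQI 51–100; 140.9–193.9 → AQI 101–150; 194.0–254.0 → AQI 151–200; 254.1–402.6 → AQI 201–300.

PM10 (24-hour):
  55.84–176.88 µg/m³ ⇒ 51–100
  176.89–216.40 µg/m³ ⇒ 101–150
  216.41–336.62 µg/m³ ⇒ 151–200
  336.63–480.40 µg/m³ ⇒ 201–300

251

O₃: 0.05169 lies in 0.04250–0.07738, so I_lo=51, I_hi=100, C_lo=0.04250, C_hi=0.07738.
(100−51)/(0.07738−0.04250) × (0.05169−0.04250) + 51 = 49/0.03488 × 0.00919 + 51 ≈ 63.91 → 64.
PM2.5: 273.01 lies in 230.07–314.34, so I_lo=201, I_hi=300, C_lo=230.07, C_hi=314.34.
(300−201)/(314.34−230.07) × (273.01−230.07) + 201 = 99/84.27 × 42.94 + 201 ≈ 251.45 → 251.
NO₂: row 917.83–1209.37 (AQI 151–200). (200−151)·(1140.40−917.83)/(1209.37−917.83) + 151 = 49·222.57/291.54 + 151 ≈ 188.41 → 188.
SO₂: 160.5 ∈ [140.9, 193.9] ↔ index [101, 150].
101 + (160.5−140.9)·(150−101)/(193.9−140.9) = 101 + 19.6·49/53.0 ≈ 119.12, so AQI = 119.
PM10: row 55.84–176.88 (AQI 51–100). (100−51)·(92.54−55.84)/(176.88−55.84) + 51 = 49·36.70/121.04 + 51 ≈ 65.86 → 66.
Sub-indices: O₃→64, PM2.5→251, NO₂→188, SO₂→119, PM10→66. Overall AQI = max = 251; dominant pollutant is PM2.5.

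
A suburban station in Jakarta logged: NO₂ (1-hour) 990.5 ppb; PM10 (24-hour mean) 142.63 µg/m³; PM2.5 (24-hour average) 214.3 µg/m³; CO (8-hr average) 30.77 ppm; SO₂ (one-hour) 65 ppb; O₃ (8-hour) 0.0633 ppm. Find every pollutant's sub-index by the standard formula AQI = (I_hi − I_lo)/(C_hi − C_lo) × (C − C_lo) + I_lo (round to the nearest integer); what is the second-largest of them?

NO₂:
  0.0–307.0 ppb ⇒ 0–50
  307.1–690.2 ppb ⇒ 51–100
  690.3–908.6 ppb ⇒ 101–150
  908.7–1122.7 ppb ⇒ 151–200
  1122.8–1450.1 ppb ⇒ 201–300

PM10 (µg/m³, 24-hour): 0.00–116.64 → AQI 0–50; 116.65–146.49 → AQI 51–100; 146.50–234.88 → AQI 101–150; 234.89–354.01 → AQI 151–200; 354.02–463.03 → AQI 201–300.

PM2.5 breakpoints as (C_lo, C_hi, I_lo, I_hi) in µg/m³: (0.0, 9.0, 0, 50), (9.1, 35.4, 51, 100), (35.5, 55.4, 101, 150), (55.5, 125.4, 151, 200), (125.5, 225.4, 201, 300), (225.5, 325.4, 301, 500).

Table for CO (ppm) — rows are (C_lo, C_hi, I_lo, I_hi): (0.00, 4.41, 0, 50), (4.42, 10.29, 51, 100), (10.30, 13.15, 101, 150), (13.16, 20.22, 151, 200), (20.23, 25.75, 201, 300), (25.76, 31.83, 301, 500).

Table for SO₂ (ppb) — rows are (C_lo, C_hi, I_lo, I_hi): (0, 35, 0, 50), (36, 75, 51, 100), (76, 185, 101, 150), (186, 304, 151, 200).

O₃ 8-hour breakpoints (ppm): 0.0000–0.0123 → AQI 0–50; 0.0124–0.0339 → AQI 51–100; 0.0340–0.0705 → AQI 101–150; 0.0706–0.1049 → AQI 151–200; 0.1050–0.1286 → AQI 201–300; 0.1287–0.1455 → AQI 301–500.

NO₂ 990.5: bracket 908.7–1122.7 → index 151–200; slope 49/214.0, offset 81.8.
AQI = 151 + 49/214.0·81.8 ≈ 169.73 ⇒ 170.
PM10 142.63: bracket 116.65–146.49 → index 51–100; slope 49/29.84, offset 25.98.
AQI = 51 + 49/29.84·25.98 ≈ 93.66 ⇒ 94.
PM2.5 214.3: bracket 125.5–225.4 → index 201–300; slope 99/99.9, offset 88.8.
AQI = 201 + 99/99.9·88.8 ≈ 289.00 ⇒ 289.
CO 30.77: bracket 25.76–31.83 → index 301–500; slope 199/6.07, offset 5.01.
AQI = 301 + 199/6.07·5.01 ≈ 465.25 ⇒ 465.
SO₂: row 36–75 (AQI 51–100). (100−51)·(65−36)/(75−36) + 51 = 49·29/39 + 51 ≈ 87.44 → 87.
O₃: row 0.0340–0.0705 (AQI 101–150). (150−101)·(0.0633−0.0340)/(0.0705−0.0340) + 101 = 49·0.0293/0.0365 + 101 ≈ 140.33 → 140.
Sub-indices: NO₂→170, PM10→94, PM2.5→289, CO→465, SO₂→87, O₃→140. Ranked high→low: 465, 289, 170, 140, 94, 87. Second-highest sub-index = 289.

289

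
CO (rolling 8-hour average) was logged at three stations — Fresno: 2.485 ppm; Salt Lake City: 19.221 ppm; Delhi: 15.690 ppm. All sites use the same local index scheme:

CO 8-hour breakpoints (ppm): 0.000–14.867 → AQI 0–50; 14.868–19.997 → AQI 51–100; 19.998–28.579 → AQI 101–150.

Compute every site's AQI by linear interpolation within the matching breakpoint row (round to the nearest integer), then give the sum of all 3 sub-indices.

160

Fresno: 2.485 lies in 0.000–14.867, so I_lo=0, I_hi=50, C_lo=0.000, C_hi=14.867.
(50−0)/(14.867−0.000) × (2.485−0.000) + 0 = 50/14.867 × 2.485 + 0 ≈ 8.36 → 8.
Salt Lake City 19.221: bracket 14.868–19.997 → index 51–100; slope 49/5.129, offset 4.353.
AQI = 51 + 49/5.129·4.353 ≈ 92.59 ⇒ 93.
Delhi: 15.690 ∈ [14.868, 19.997] ↔ index [51, 100].
51 + (15.690−14.868)·(100−51)/(19.997−14.868) = 51 + 0.822·49/5.129 ≈ 58.85, so AQI = 59.
AQIs: Fresno=8, Salt Lake City=93, Delhi=59. Sum = 8 + 93 + 59 = 160.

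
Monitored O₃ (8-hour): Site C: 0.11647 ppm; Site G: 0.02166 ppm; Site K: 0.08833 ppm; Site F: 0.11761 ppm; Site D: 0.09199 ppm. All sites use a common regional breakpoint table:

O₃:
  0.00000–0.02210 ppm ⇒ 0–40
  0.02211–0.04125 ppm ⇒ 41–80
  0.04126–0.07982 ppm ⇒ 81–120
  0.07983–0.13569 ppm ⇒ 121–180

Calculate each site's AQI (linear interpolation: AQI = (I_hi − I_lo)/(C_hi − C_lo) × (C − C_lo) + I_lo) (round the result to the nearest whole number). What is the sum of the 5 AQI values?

624

Site C: 0.11647 ∈ [0.07983, 0.13569] ↔ index [121, 180].
121 + (0.11647−0.07983)·(180−121)/(0.13569−0.07983) = 121 + 0.03664·59/0.05586 ≈ 159.70, so AQI = 160.
Site G: row 0.00000–0.02210 (AQI 0–40). (40−0)·(0.02166−0.00000)/(0.02210−0.00000) + 0 = 40·0.02166/0.02210 + 0 ≈ 39.20 → 39.
Site K: 0.08833 lies in 0.07983–0.13569, so I_lo=121, I_hi=180, C_lo=0.07983, C_hi=0.13569.
(180−121)/(0.13569−0.07983) × (0.08833−0.07983) + 121 = 59/0.05586 × 0.00850 + 121 ≈ 129.98 → 130.
Site F: 0.11761 lies in 0.07983–0.13569, so I_lo=121, I_hi=180, C_lo=0.07983, C_hi=0.13569.
(180−121)/(0.13569−0.07983) × (0.11761−0.07983) + 121 = 59/0.05586 × 0.03778 + 121 ≈ 160.90 → 161.
Site D: 0.09199 lies in 0.07983–0.13569, so I_lo=121, I_hi=180, C_lo=0.07983, C_hi=0.13569.
(180−121)/(0.13569−0.07983) × (0.09199−0.07983) + 121 = 59/0.05586 × 0.01216 + 121 ≈ 133.84 → 134.
AQIs: Site C=160, Site G=39, Site K=130, Site F=161, Site D=134. Sum = 160 + 39 + 130 + 161 + 134 = 624.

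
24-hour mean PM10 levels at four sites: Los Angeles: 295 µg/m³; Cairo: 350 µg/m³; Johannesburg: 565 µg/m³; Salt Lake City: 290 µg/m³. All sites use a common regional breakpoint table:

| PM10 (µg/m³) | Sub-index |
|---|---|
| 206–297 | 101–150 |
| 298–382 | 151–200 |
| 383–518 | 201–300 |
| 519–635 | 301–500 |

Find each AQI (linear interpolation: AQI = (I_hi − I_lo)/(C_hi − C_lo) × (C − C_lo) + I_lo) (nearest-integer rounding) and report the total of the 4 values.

856

Los Angeles: 295 ∈ [206, 297] ↔ index [101, 150].
101 + (295−206)·(150−101)/(297−206) = 101 + 89·49/91 ≈ 148.92, so AQI = 149.
Cairo: 350 ∈ [298, 382] ↔ index [151, 200].
151 + (350−298)·(200−151)/(382−298) = 151 + 52·49/84 ≈ 181.33, so AQI = 181.
Johannesburg: row 519–635 (AQI 301–500). (500−301)·(565−519)/(635−519) + 301 = 199·46/116 + 301 ≈ 379.91 → 380.
Salt Lake City: 290 lies in 206–297, so I_lo=101, I_hi=150, C_lo=206, C_hi=297.
(150−101)/(297−206) × (290−206) + 101 = 49/91 × 84 + 101 ≈ 146.23 → 146.
AQIs: Los Angeles=149, Cairo=181, Johannesburg=380, Salt Lake City=146. Sum = 149 + 181 + 380 + 146 = 856.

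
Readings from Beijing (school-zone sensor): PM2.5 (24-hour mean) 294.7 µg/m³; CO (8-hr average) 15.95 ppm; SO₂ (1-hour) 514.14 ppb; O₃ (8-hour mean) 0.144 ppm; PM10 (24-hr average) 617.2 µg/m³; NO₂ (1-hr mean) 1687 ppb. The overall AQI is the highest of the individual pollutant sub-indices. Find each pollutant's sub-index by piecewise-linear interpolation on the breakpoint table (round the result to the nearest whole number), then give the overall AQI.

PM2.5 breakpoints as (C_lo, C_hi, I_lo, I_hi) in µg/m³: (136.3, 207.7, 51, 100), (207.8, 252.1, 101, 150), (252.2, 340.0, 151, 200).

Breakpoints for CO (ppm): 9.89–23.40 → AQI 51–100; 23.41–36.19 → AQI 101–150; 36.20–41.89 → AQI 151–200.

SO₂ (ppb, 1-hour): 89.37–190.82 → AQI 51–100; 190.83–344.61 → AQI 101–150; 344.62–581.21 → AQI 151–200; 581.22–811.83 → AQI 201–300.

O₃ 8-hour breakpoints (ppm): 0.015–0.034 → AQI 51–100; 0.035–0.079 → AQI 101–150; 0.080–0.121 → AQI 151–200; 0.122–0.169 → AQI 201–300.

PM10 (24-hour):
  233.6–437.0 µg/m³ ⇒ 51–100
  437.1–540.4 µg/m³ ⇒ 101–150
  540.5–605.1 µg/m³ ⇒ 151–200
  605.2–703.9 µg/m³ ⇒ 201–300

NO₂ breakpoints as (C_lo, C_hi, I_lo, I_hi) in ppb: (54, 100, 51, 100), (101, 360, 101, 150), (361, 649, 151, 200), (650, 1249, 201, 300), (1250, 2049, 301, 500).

410

PM2.5 294.7: bracket 252.2–340.0 → index 151–200; slope 49/87.8, offset 42.5.
AQI = 151 + 49/87.8·42.5 ≈ 174.72 ⇒ 175.
CO: 15.95 ∈ [9.89, 23.40] ↔ index [51, 100].
51 + (15.95−9.89)·(100−51)/(23.40−9.89) = 51 + 6.06·49/13.51 ≈ 72.98, so AQI = 73.
SO₂: 514.14 ∈ [344.62, 581.21] ↔ index [151, 200].
151 + (514.14−344.62)·(200−151)/(581.21−344.62) = 151 + 169.52·49/236.59 ≈ 186.11, so AQI = 186.
O₃: 0.144 lies in 0.122–0.169, so I_lo=201, I_hi=300, C_lo=0.122, C_hi=0.169.
(300−201)/(0.169−0.122) × (0.144−0.122) + 201 = 99/0.047 × 0.022 + 201 ≈ 247.34 → 247.
PM10: row 605.2–703.9 (AQI 201–300). (300−201)·(617.2−605.2)/(703.9−605.2) + 201 = 99·12.0/98.7 + 201 ≈ 213.04 → 213.
NO₂: row 1250–2049 (AQI 301–500). (500−301)·(1687−1250)/(2049−1250) + 301 = 199·437/799 + 301 ≈ 409.84 → 410.
Sub-indices: PM2.5→175, CO→73, SO₂→186, O₃→247, PM10→213, NO₂→410. Overall AQI = max = 410; dominant pollutant is NO₂.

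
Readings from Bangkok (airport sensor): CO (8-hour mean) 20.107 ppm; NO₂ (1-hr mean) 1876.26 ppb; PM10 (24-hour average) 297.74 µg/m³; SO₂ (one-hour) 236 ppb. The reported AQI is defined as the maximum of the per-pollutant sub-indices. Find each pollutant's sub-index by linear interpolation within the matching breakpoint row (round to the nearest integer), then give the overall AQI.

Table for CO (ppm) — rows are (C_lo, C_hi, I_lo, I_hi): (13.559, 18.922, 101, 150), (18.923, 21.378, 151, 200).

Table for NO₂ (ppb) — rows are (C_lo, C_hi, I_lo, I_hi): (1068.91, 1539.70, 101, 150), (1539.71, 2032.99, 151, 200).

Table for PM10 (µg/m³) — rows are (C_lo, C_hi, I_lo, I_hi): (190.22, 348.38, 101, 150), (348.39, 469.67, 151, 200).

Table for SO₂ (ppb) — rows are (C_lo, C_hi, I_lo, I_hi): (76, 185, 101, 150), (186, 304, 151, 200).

184

CO: 20.107 ∈ [18.923, 21.378] ↔ index [151, 200].
151 + (20.107−18.923)·(200−151)/(21.378−18.923) = 151 + 1.184·49/2.455 ≈ 174.63, so AQI = 175.
NO₂ 1876.26: bracket 1539.71–2032.99 → index 151–200; slope 49/493.28, offset 336.55.
AQI = 151 + 49/493.28·336.55 ≈ 184.43 ⇒ 184.
PM10: row 190.22–348.38 (AQI 101–150). (150−101)·(297.74−190.22)/(348.38−190.22) + 101 = 49·107.52/158.16 + 101 ≈ 134.31 → 134.
SO₂: 236 lies in 186–304, so I_lo=151, I_hi=200, C_lo=186, C_hi=304.
(200−151)/(304−186) × (236−186) + 151 = 49/118 × 50 + 151 ≈ 171.76 → 172.
Sub-indices: CO→175, NO₂→184, PM10→134, SO₂→172. Overall AQI = max = 184; dominant pollutant is NO₂.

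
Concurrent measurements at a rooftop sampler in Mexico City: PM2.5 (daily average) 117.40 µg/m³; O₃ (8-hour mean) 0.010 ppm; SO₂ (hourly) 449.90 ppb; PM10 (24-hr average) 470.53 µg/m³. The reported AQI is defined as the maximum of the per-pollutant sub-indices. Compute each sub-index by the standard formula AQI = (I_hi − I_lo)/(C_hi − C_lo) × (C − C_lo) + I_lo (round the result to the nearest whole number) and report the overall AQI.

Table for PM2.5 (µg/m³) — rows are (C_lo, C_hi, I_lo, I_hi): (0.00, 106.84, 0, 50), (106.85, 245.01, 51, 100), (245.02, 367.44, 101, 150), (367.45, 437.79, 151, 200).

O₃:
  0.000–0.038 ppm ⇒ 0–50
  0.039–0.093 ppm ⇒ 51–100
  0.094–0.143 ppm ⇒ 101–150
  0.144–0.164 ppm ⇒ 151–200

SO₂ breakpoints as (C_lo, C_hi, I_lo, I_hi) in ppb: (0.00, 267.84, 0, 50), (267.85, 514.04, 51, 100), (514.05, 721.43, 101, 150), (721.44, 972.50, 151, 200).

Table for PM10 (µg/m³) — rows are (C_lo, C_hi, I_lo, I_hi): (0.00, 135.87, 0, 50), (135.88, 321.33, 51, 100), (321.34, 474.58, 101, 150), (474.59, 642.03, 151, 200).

PM2.5: 117.40 lies in 106.85–245.01, so I_lo=51, I_hi=100, C_lo=106.85, C_hi=245.01.
(100−51)/(245.01−106.85) × (117.40−106.85) + 51 = 49/138.16 × 10.55 + 51 ≈ 54.74 → 55.
O₃: 0.010 lies in 0.000–0.038, so I_lo=0, I_hi=50, C_lo=0.000, C_hi=0.038.
(50−0)/(0.038−0.000) × (0.010−0.000) + 0 = 50/0.038 × 0.010 + 0 ≈ 13.16 → 13.
SO₂: 449.90 lies in 267.85–514.04, so I_lo=51, I_hi=100, C_lo=267.85, C_hi=514.04.
(100−51)/(514.04−267.85) × (449.90−267.85) + 51 = 49/246.19 × 182.05 + 51 ≈ 87.23 → 87.
PM10: row 321.34–474.58 (AQI 101–150). (150−101)·(470.53−321.34)/(474.58−321.34) + 101 = 49·149.19/153.24 + 101 ≈ 148.70 → 149.
Sub-indices: PM2.5→55, O₃→13, SO₂→87, PM10→149. Overall AQI = max = 149; dominant pollutant is PM10.
AQI 149: Unhealthy for Sensitive Groups.

149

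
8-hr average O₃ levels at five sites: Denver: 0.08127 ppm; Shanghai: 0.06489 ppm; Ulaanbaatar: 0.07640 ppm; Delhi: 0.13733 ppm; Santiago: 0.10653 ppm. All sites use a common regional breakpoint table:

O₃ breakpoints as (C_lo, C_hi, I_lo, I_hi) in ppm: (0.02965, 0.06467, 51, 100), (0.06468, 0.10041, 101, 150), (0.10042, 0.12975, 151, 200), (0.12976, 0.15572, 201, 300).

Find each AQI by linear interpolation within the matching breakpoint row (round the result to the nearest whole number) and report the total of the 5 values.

Denver 0.08127: bracket 0.06468–0.10041 → index 101–150; slope 49/0.03573, offset 0.01659.
AQI = 101 + 49/0.03573·0.01659 ≈ 123.75 ⇒ 124.
Shanghai: 0.06489 lies in 0.06468–0.10041, so I_lo=101, I_hi=150, C_lo=0.06468, C_hi=0.10041.
(150−101)/(0.10041−0.06468) × (0.06489−0.06468) + 101 = 49/0.03573 × 0.00021 + 101 ≈ 101.29 → 101.
Ulaanbaatar: 0.07640 lies in 0.06468–0.10041, so I_lo=101, I_hi=150, C_lo=0.06468, C_hi=0.10041.
(150−101)/(0.10041−0.06468) × (0.07640−0.06468) + 101 = 49/0.03573 × 0.01172 + 101 ≈ 117.07 → 117.
Delhi: 0.13733 ∈ [0.12976, 0.15572] ↔ index [201, 300].
201 + (0.13733−0.12976)·(300−201)/(0.15572−0.12976) = 201 + 0.00757·99/0.02596 ≈ 229.87, so AQI = 230.
Santiago: 0.10653 lies in 0.10042–0.12975, so I_lo=151, I_hi=200, C_lo=0.10042, C_hi=0.12975.
(200−151)/(0.12975−0.10042) × (0.10653−0.10042) + 151 = 49/0.02933 × 0.00611 + 151 ≈ 161.21 → 161.
AQIs: Denver=124, Shanghai=101, Ulaanbaatar=117, Delhi=230, Santiago=161. Sum = 124 + 101 + 117 + 230 + 161 = 733.

733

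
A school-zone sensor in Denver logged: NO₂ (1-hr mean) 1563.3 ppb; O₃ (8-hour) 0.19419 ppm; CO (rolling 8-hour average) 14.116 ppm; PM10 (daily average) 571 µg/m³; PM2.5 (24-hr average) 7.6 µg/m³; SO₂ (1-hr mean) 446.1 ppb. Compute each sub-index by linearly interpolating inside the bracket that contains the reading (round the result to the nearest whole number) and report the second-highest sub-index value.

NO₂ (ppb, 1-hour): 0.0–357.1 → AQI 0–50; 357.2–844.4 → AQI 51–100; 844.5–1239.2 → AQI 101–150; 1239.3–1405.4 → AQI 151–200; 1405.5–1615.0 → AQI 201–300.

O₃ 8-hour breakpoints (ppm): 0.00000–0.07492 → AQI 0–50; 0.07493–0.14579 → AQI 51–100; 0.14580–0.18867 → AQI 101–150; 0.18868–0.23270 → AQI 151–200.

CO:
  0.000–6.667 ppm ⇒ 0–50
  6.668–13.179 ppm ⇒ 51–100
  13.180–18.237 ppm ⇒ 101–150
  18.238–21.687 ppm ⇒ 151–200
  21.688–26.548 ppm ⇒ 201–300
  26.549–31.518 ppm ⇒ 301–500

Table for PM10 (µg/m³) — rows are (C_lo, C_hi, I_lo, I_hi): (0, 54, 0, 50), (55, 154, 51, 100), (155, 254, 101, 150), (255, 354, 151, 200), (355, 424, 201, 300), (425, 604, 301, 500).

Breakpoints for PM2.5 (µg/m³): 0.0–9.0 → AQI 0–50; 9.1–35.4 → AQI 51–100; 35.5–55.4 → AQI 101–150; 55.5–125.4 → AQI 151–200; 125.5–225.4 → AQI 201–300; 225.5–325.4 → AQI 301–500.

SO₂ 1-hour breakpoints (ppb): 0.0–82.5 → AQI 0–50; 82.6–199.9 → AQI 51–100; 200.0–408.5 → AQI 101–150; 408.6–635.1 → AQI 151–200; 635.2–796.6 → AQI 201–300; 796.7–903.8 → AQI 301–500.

276

NO₂ 1563.3: bracket 1405.5–1615.0 → index 201–300; slope 99/209.5, offset 157.8.
AQI = 201 + 99/209.5·157.8 ≈ 275.57 ⇒ 276.
O₃: 0.19419 lies in 0.18868–0.23270, so I_lo=151, I_hi=200, C_lo=0.18868, C_hi=0.23270.
(200−151)/(0.23270−0.18868) × (0.19419−0.18868) + 151 = 49/0.04402 × 0.00551 + 151 ≈ 157.13 → 157.
CO 14.116: bracket 13.180–18.237 → index 101–150; slope 49/5.057, offset 0.936.
AQI = 101 + 49/5.057·0.936 ≈ 110.07 ⇒ 110.
PM10 571: bracket 425–604 → index 301–500; slope 199/179, offset 146.
AQI = 301 + 199/179·146 ≈ 463.31 ⇒ 463.
PM2.5: 7.6 lies in 0.0–9.0, so I_lo=0, I_hi=50, C_lo=0.0, C_hi=9.0.
(50−0)/(9.0−0.0) × (7.6−0.0) + 0 = 50/9.0 × 7.6 + 0 ≈ 42.22 → 42.
SO₂ 446.1: bracket 408.6–635.1 → index 151–200; slope 49/226.5, offset 37.5.
AQI = 151 + 49/226.5·37.5 ≈ 159.11 ⇒ 159.
Sub-indices: NO₂→276, O₃→157, CO→110, PM10→463, PM2.5→42, SO₂→159. Ranked high→low: 463, 276, 159, 157, 110, 42. Second-highest sub-index = 276.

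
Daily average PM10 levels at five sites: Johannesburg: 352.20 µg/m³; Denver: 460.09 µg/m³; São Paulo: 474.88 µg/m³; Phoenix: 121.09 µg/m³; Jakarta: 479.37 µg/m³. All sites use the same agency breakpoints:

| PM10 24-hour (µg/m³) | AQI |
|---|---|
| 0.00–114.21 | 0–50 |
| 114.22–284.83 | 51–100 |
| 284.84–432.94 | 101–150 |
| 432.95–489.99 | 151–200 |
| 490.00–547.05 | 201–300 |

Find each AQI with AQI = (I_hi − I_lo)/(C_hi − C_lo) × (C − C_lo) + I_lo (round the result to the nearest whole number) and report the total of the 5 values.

Johannesburg: 352.20 ∈ [284.84, 432.94] ↔ index [101, 150].
101 + (352.20−284.84)·(150−101)/(432.94−284.84) = 101 + 67.36·49/148.10 ≈ 123.29, so AQI = 123.
Denver 460.09: bracket 432.95–489.99 → index 151–200; slope 49/57.04, offset 27.14.
AQI = 151 + 49/57.04·27.14 ≈ 174.31 ⇒ 174.
São Paulo: row 432.95–489.99 (AQI 151–200). (200−151)·(474.88−432.95)/(489.99−432.95) + 151 = 49·41.93/57.04 + 151 ≈ 187.02 → 187.
Phoenix: row 114.22–284.83 (AQI 51–100). (100−51)·(121.09−114.22)/(284.83−114.22) + 51 = 49·6.87/170.61 + 51 ≈ 52.97 → 53.
Jakarta: 479.37 lies in 432.95–489.99, so I_lo=151, I_hi=200, C_lo=432.95, C_hi=489.99.
(200−151)/(489.99−432.95) × (479.37−432.95) + 151 = 49/57.04 × 46.42 + 151 ≈ 190.88 → 191.
AQIs: Johannesburg=123, Denver=174, São Paulo=187, Phoenix=53, Jakarta=191. Sum = 123 + 174 + 187 + 53 + 191 = 728.

728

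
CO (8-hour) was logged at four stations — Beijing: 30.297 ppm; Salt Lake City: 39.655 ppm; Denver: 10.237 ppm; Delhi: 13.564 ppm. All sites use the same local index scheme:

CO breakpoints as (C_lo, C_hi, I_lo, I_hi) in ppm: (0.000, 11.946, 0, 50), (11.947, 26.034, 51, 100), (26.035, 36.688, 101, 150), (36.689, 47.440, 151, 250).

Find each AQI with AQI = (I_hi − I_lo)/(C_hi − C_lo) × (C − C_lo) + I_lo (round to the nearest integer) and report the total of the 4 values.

399

Beijing: 30.297 lies in 26.035–36.688, so I_lo=101, I_hi=150, C_lo=26.035, C_hi=36.688.
(150−101)/(36.688−26.035) × (30.297−26.035) + 101 = 49/10.653 × 4.262 + 101 ≈ 120.60 → 121.
Salt Lake City: 39.655 ∈ [36.689, 47.440] ↔ index [151, 250].
151 + (39.655−36.689)·(250−151)/(47.440−36.689) = 151 + 2.966·99/10.751 ≈ 178.31, so AQI = 178.
Denver 10.237: bracket 0.000–11.946 → index 0–50; slope 50/11.946, offset 10.237.
AQI = 0 + 50/11.946·10.237 ≈ 42.85 ⇒ 43.
Delhi: 13.564 lies in 11.947–26.034, so I_lo=51, I_hi=100, C_lo=11.947, C_hi=26.034.
(100−51)/(26.034−11.947) × (13.564−11.947) + 51 = 49/14.087 × 1.617 + 51 ≈ 56.62 → 57.
AQIs: Beijing=121, Salt Lake City=178, Denver=43, Delhi=57. Sum = 121 + 178 + 43 + 57 = 399.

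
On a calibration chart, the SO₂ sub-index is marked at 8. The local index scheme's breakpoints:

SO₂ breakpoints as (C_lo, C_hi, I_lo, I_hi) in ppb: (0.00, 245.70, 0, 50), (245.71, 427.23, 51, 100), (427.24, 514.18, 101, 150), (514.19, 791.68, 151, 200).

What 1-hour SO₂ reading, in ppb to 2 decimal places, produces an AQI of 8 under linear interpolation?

39.31

AQI 8 lies in the 0–50 band, which corresponds to 0.00–245.70 ppb.
C = 0.00 + (8−0)×(245.70−0.00)/(50−0) = 0.00 + 8×245.70/50 ≈ 39.3120 ppb → 39.31 ppb to 2 dp.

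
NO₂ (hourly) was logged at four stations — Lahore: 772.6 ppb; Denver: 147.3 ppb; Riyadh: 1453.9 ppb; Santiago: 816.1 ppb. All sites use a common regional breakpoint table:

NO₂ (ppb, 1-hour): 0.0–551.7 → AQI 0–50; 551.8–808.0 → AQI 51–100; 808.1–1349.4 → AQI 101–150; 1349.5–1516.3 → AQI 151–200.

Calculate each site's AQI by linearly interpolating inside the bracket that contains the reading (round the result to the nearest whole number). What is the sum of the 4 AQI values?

Lahore: row 551.8–808.0 (AQI 51–100). (100−51)·(772.6−551.8)/(808.0−551.8) + 51 = 49·220.8/256.2 + 51 ≈ 93.23 → 93.
Denver 147.3: bracket 0.0–551.7 → index 0–50; slope 50/551.7, offset 147.3.
AQI = 0 + 50/551.7·147.3 ≈ 13.35 ⇒ 13.
Riyadh: row 1349.5–1516.3 (AQI 151–200). (200−151)·(1453.9−1349.5)/(1516.3−1349.5) + 151 = 49·104.4/166.8 + 151 ≈ 181.67 → 182.
Santiago: 816.1 lies in 808.1–1349.4, so I_lo=101, I_hi=150, C_lo=808.1, C_hi=1349.4.
(150−101)/(1349.4−808.1) × (816.1−808.1) + 101 = 49/541.3 × 8.0 + 101 ≈ 101.72 → 102.
AQIs: Lahore=93, Denver=13, Riyadh=182, Santiago=102. Sum = 93 + 13 + 182 + 102 = 390.

390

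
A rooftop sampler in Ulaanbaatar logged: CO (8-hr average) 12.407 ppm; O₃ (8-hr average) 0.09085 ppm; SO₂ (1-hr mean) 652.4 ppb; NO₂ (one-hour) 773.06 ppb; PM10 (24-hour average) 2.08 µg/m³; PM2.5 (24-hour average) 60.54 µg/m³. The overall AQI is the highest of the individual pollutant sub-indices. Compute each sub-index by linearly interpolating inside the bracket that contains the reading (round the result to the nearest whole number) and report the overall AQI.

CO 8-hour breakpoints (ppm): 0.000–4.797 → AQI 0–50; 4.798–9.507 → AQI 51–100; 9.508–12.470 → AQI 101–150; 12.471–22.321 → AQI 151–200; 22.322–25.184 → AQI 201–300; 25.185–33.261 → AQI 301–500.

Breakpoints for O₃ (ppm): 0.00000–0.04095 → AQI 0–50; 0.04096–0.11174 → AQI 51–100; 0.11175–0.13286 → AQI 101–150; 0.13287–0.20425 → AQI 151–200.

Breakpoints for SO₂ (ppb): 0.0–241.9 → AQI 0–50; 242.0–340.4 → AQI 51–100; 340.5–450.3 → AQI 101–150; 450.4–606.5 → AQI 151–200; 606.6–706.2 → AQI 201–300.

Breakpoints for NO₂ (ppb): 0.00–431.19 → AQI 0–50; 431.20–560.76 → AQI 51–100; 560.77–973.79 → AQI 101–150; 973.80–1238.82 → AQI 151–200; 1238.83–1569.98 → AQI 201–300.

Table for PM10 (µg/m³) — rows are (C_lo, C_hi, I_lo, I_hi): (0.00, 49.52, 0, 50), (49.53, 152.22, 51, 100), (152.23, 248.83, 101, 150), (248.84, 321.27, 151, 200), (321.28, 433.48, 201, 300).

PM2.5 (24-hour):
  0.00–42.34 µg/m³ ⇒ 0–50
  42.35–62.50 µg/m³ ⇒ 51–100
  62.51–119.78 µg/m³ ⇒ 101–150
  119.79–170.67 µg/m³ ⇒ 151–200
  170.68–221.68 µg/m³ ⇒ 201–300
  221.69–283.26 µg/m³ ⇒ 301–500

247

CO 12.407: bracket 9.508–12.470 → index 101–150; slope 49/2.962, offset 2.899.
AQI = 101 + 49/2.962·2.899 ≈ 148.96 ⇒ 149.
O₃ 0.09085: bracket 0.04096–0.11174 → index 51–100; slope 49/0.07078, offset 0.04989.
AQI = 51 + 49/0.07078·0.04989 ≈ 85.54 ⇒ 86.
SO₂: 652.4 ∈ [606.6, 706.2] ↔ index [201, 300].
201 + (652.4−606.6)·(300−201)/(706.2−606.6) = 201 + 45.8·99/99.6 ≈ 246.52, so AQI = 247.
NO₂: 773.06 lies in 560.77–973.79, so I_lo=101, I_hi=150, C_lo=560.77, C_hi=973.79.
(150−101)/(973.79−560.77) × (773.06−560.77) + 101 = 49/413.02 × 212.29 + 101 ≈ 126.19 → 126.
PM10 2.08: bracket 0.00–49.52 → index 0–50; slope 50/49.52, offset 2.08.
AQI = 0 + 50/49.52·2.08 ≈ 2.10 ⇒ 2.
PM2.5 60.54: bracket 42.35–62.50 → index 51–100; slope 49/20.15, offset 18.19.
AQI = 51 + 49/20.15·18.19 ≈ 95.23 ⇒ 95.
Sub-indices: CO→149, O₃→86, SO₂→247, NO₂→126, PM10→2, PM2.5→95. Overall AQI = max = 247; dominant pollutant is SO₂.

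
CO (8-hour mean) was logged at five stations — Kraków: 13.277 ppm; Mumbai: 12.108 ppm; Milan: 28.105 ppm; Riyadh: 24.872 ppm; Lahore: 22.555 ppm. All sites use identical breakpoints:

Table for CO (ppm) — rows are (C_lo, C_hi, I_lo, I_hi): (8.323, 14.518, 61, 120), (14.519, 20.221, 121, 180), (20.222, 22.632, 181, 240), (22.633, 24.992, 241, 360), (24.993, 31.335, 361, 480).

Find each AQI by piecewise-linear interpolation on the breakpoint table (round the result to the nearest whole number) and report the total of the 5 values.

Kraków: row 8.323–14.518 (AQI 61–120). (120−61)·(13.277−8.323)/(14.518−8.323) + 61 = 59·4.954/6.195 + 61 ≈ 108.18 → 108.
Mumbai: row 8.323–14.518 (AQI 61–120). (120−61)·(12.108−8.323)/(14.518−8.323) + 61 = 59·3.785/6.195 + 61 ≈ 97.05 → 97.
Milan: 28.105 lies in 24.993–31.335, so I_lo=361, I_hi=480, C_lo=24.993, C_hi=31.335.
(480−361)/(31.335−24.993) × (28.105−24.993) + 361 = 119/6.342 × 3.112 + 361 ≈ 419.39 → 419.
Riyadh: row 22.633–24.992 (AQI 241–360). (360−241)·(24.872−22.633)/(24.992−22.633) + 241 = 119·2.239/2.359 + 241 ≈ 353.95 → 354.
Lahore: 22.555 lies in 20.222–22.632, so I_lo=181, I_hi=240, C_lo=20.222, C_hi=22.632.
(240−181)/(22.632−20.222) × (22.555−20.222) + 181 = 59/2.410 × 2.333 + 181 ≈ 238.11 → 238.
AQIs: Kraków=108, Mumbai=97, Milan=419, Riyadh=354, Lahore=238. Sum = 108 + 97 + 419 + 354 + 238 = 1216.

1216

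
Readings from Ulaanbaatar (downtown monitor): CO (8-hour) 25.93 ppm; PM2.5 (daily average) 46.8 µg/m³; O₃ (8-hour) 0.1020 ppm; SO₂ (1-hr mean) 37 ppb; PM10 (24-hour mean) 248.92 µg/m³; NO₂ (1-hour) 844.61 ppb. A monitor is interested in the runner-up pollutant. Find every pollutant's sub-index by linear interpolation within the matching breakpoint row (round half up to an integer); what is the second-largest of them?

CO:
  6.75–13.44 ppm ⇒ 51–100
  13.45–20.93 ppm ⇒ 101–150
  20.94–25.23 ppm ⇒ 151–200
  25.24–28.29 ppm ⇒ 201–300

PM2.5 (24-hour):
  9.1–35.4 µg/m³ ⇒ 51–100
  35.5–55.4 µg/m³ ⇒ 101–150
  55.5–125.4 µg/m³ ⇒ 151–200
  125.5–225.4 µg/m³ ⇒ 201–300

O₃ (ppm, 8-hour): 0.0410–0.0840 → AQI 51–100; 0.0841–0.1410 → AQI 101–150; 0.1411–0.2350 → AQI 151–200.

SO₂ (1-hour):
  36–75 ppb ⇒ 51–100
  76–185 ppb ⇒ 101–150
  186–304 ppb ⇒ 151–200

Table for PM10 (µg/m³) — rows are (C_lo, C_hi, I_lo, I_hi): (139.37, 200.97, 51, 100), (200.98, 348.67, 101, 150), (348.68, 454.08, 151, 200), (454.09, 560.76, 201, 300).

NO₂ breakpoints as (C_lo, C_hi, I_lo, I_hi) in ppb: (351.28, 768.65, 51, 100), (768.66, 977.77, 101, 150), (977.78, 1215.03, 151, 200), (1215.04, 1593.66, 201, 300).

129

CO: 25.93 ∈ [25.24, 28.29] ↔ index [201, 300].
201 + (25.93−25.24)·(300−201)/(28.29−25.24) = 201 + 0.69·99/3.05 ≈ 223.40, so AQI = 223.
PM2.5 46.8: bracket 35.5–55.4 → index 101–150; slope 49/19.9, offset 11.3.
AQI = 101 + 49/19.9·11.3 ≈ 128.82 ⇒ 129.
O₃: 0.1020 ∈ [0.0841, 0.1410] ↔ index [101, 150].
101 + (0.1020−0.0841)·(150−101)/(0.1410−0.0841) = 101 + 0.0179·49/0.0569 ≈ 116.41, so AQI = 116.
SO₂: row 36–75 (AQI 51–100). (100−51)·(37−36)/(75−36) + 51 = 49·1/39 + 51 ≈ 52.26 → 52.
PM10: 248.92 lies in 200.98–348.67, so I_lo=101, I_hi=150, C_lo=200.98, C_hi=348.67.
(150−101)/(348.67−200.98) × (248.92−200.98) + 101 = 49/147.69 × 47.94 + 101 ≈ 116.91 → 117.
NO₂: row 768.66–977.77 (AQI 101–150). (150−101)·(844.61−768.66)/(977.77−768.66) + 101 = 49·75.95/209.11 + 101 ≈ 118.80 → 119.
Sub-indices: CO→223, PM2.5→129, O₃→116, SO₂→52, PM10→117, NO₂→119. Ranked high→low: 223, 129, 119, 117, 116, 52. Second-highest sub-index = 129.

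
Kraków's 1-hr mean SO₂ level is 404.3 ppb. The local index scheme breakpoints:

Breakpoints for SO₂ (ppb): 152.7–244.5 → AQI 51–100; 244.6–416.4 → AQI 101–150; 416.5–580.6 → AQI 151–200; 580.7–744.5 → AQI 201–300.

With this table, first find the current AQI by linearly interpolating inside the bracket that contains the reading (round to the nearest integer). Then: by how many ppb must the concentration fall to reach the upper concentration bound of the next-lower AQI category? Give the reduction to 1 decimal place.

159.8

SO₂ 404.3: bracket 244.6–416.4 → index 101–150; slope 49/171.8, offset 159.7.
AQI = 101 + 49/171.8·159.7 ≈ 146.55 ⇒ 147.
Current AQI 147 is in the Unhealthy for Sensitive Groups range (101–150). The next-lower category tops out at AQI 100, whose upper concentration bound is 244.5 ppb.
Reduction needed = 404.3 − 244.5 = 159.8 ppb.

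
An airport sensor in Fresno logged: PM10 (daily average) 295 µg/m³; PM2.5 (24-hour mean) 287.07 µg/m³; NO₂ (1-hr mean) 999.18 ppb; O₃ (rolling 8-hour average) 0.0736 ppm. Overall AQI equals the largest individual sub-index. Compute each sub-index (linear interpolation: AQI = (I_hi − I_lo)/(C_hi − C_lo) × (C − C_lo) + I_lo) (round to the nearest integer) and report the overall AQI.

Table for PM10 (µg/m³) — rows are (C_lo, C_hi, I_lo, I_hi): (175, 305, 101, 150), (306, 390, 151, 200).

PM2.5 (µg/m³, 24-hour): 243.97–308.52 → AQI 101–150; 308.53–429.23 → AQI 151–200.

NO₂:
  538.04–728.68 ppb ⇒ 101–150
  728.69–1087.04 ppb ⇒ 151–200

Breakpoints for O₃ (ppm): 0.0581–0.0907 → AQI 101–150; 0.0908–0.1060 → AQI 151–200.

PM10 295: bracket 175–305 → index 101–150; slope 49/130, offset 120.
AQI = 101 + 49/130·120 ≈ 146.23 ⇒ 146.
PM2.5: 287.07 ∈ [243.97, 308.52] ↔ index [101, 150].
101 + (287.07−243.97)·(150−101)/(308.52−243.97) = 101 + 43.10·49/64.55 ≈ 133.72, so AQI = 134.
NO₂ 999.18: bracket 728.69–1087.04 → index 151–200; slope 49/358.35, offset 270.49.
AQI = 151 + 49/358.35·270.49 ≈ 187.99 ⇒ 188.
O₃ 0.0736: bracket 0.0581–0.0907 → index 101–150; slope 49/0.0326, offset 0.0155.
AQI = 101 + 49/0.0326·0.0155 ≈ 124.30 ⇒ 124.
Sub-indices: PM10→146, PM2.5→134, NO₂→188, O₃→124. Overall AQI = max = 188; dominant pollutant is NO₂.

188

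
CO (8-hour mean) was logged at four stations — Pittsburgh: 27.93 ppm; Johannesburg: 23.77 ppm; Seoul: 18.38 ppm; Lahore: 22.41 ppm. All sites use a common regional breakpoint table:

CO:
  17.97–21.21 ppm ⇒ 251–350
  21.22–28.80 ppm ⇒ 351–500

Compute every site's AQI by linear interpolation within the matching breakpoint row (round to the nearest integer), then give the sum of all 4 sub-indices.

Pittsburgh: 27.93 ∈ [21.22, 28.80] ↔ index [351, 500].
351 + (27.93−21.22)·(500−351)/(28.80−21.22) = 351 + 6.71·149/7.58 ≈ 482.90, so AQI = 483.
Johannesburg: row 21.22–28.80 (AQI 351–500). (500−351)·(23.77−21.22)/(28.80−21.22) + 351 = 149·2.55/7.58 + 351 ≈ 401.13 → 401.
Seoul: row 17.97–21.21 (AQI 251–350). (350−251)·(18.38−17.97)/(21.21−17.97) + 251 = 99·0.41/3.24 + 251 ≈ 263.53 → 264.
Lahore: 22.41 ∈ [21.22, 28.80] ↔ index [351, 500].
351 + (22.41−21.22)·(500−351)/(28.80−21.22) = 351 + 1.19·149/7.58 ≈ 374.39, so AQI = 374.
AQIs: Pittsburgh=483, Johannesburg=401, Seoul=264, Lahore=374. Sum = 483 + 401 + 264 + 374 = 1522.

1522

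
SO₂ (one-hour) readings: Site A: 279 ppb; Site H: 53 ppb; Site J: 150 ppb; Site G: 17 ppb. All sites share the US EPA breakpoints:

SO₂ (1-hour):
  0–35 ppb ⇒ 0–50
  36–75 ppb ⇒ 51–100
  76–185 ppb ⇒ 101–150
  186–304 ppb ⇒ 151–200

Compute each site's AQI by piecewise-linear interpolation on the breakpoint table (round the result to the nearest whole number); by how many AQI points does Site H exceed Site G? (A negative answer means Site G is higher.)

Site A: 279 ∈ [186, 304] ↔ index [151, 200].
151 + (279−186)·(200−151)/(304−186) = 151 + 93·49/118 ≈ 189.62, so AQI = 190.
Site H: 53 ∈ [36, 75] ↔ index [51, 100].
51 + (53−36)·(100−51)/(75−36) = 51 + 17·49/39 ≈ 72.36, so AQI = 72.
Site J: 150 ∈ [76, 185] ↔ index [101, 150].
101 + (150−76)·(150−101)/(185−76) = 101 + 74·49/109 ≈ 134.27, so AQI = 134.
Site G: 17 lies in 0–35, so I_lo=0, I_hi=50, C_lo=0, C_hi=35.
(50−0)/(35−0) × (17−0) + 0 = 50/35 × 17 + 0 ≈ 24.29 → 24.
AQIs: Site A=190, Site H=72, Site J=134, Site G=24. Site H (72) − Site G (24) = 48.

48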